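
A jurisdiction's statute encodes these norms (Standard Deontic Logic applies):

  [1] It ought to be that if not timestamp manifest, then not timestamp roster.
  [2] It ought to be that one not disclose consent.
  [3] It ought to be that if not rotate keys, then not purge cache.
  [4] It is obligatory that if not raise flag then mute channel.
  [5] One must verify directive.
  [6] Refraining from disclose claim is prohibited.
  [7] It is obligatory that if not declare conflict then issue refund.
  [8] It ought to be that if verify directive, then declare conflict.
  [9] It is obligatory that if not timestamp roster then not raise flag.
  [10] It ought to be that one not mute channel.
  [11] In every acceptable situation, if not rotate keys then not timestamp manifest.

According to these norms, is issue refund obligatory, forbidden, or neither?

Neither

Premise 7 is O(¬declare_conflict → issue_refund), but O(¬declare_conflict) is not derivable from the premises, so it does not yield O(issue_refund).
No premise or chain of K-axiom applications forces O(issue_refund), and none forces O(¬issue_refund). So issue_refund is neither obligatory nor forbidden under these norms.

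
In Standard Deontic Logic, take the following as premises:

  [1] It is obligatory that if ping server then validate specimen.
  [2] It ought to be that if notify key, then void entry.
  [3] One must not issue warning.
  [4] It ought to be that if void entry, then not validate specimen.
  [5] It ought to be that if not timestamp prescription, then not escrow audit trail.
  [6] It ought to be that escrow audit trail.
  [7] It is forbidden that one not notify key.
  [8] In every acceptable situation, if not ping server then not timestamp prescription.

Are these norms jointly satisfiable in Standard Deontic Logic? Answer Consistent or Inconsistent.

Premise 7, F(¬notify_key), is equivalent to O(notify_key).
Premise 2 is O(notify_key → void_entry); since O(notify_key), deontic closure gives O(void_entry).
From O(void_entry) and premise 4, O(void_entry → ¬validate_specimen), we obtain O(¬validate_specimen).
Premise 1 is O(ping_server → validate_specimen); contrapositively O(¬validate_specimen → ¬ping_server). Since O(¬validate_specimen) holds, K gives O(¬ping_server).
With premise 8, O(¬ping_server → ¬timestamp_prescription), the K-axiom yields O(¬timestamp_prescription).
Premise 5 is O(¬timestamp_prescription → ¬escrow_audit_trail); since O(¬timestamp_prescription), deontic closure gives O(¬escrow_audit_trail).
However, premise 6 gives O(escrow_audit_trail).
We now have both O(¬escrow_audit_trail) and O(escrow_audit_trail) — escrow_audit_trail is simultaneously obligatory and forbidden, violating the D-axiom.

Inconsistent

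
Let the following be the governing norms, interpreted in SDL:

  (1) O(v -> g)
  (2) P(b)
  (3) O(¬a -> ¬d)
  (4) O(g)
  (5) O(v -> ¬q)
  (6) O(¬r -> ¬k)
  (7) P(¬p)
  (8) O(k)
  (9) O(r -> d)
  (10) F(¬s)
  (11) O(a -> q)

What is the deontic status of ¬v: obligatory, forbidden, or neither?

From premise 8 we have O(k).
Premise 6, O(¬r -> ¬k), contraposes to O(k -> r); with O(k) we get O(r).
From O(r) and premise 9, O(r -> d), we obtain O(d).
Premise 3 is O(¬a -> ¬d); contrapositively O(d -> a). Since O(d) holds, K gives O(a).
With premise 11, O(a -> q), the K-axiom yields O(q).
Premise 5, O(v -> ¬q), contraposes to O(q -> ¬v); with O(q) we get O(¬v).
Premises 1, 2, 4, 7, 10 do not contribute to this derivation.
Hence ¬v is obligatory.

Obligatory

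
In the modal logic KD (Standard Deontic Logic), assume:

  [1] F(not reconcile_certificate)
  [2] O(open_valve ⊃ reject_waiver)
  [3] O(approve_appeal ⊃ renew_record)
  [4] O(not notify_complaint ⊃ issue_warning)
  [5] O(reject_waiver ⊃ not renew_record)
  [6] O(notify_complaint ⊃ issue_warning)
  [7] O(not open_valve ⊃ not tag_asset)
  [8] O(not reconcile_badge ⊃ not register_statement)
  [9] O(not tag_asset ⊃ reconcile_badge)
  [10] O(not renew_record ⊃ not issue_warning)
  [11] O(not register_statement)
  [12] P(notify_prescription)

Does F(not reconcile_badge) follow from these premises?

Premises 4 and 6 are O(not notify_complaint ⊃ issue_warning) and O(notify_complaint ⊃ issue_warning); every ideal world satisfies not notify_complaint or notify_complaint, so in either case issue_warning holds — hence O(issue_warning).
Premise 10, O(not renew_record ⊃ not issue_warning), contraposes to O(issue_warning ⊃ renew_record); with O(issue_warning) we get O(renew_record).
Premise 5 is O(reject_waiver ⊃ not renew_record); contrapositively O(renew_record ⊃ not reject_waiver). Since O(renew_record) holds, K gives O(not reject_waiver).
The contrapositive of premise 2 (O(open_valve ⊃ reject_waiver)) is O(not reject_waiver ⊃ not open_valve), and O(not reject_waiver) is already established, so O(not open_valve).
From O(not open_valve) and premise 7, O(not open_valve ⊃ not tag_asset), we obtain O(not tag_asset).
Applying K to premise 9 (O(not tag_asset ⊃ reconcile_badge)) and O(not tag_asset) yields O(reconcile_badge).
Premises 1, 3, 8, 11, 12 do not contribute to this derivation.
So O(reconcile_badge) holds, i.e. F(not reconcile_badge). The claim follows.

Yes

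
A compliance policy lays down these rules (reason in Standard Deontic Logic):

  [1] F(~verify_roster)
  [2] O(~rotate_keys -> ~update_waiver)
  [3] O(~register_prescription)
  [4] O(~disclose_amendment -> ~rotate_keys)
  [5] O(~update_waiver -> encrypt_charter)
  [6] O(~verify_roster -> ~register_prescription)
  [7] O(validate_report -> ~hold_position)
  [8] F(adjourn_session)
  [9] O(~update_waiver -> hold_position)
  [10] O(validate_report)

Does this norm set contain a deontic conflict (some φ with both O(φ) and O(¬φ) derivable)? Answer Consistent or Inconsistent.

Consistent

Premise 6 is O(~verify_roster -> ~register_prescription); even if O(~register_prescription) held, inferring O(~verify_roster) would be affirming the consequent — invalid.
So O(~verify_roster) is not derivable, and the apparent clash with O(verify_roster) does not arise.
A world satisfying every obligation exists (e.g. adjourn_session=false, disclose_amendment=true, encrypt_charter=false, hold_position=false, register_prescription=false, rotate_keys=true, update_waiver=true, validate_report=true, verify_roster=true); no atom is both obligatory and forbidden, so the set is consistent.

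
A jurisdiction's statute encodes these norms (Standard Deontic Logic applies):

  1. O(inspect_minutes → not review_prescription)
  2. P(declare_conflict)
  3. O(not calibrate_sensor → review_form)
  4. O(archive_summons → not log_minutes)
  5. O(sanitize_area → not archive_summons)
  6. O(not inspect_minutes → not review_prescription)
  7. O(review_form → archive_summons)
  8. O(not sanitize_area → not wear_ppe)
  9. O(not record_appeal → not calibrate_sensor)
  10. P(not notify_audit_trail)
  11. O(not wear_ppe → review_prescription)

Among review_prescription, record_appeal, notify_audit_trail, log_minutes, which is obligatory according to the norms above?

record_appeal

By case analysis on not inspect_minutes: premise 6 gives O(not inspect_minutes → not review_prescription) and premise 1 gives O(inspect_minutes → not review_prescription), so O(not review_prescription) either way.
Premise 11, O(not wear_ppe → review_prescription), contraposes to O(not review_prescription → wear_ppe); with O(not review_prescription) we get O(wear_ppe).
The contrapositive of premise 8 (O(not sanitize_area → not wear_ppe)) is O(wear_ppe → sanitize_area), and O(wear_ppe) is already established, so O(sanitize_area).
With premise 5, O(sanitize_area → not archive_summons), the K-axiom yields O(not archive_summons).
Premise 7, O(review_form → archive_summons), contraposes to O(not archive_summons → not review_form); with O(not archive_summons) we get O(not review_form).
The contrapositive of premise 3 (O(not calibrate_sensor → review_form)) is O(not review_form → calibrate_sensor), and O(not review_form) is already established, so O(calibrate_sensor).
The contrapositive of premise 9 (O(not record_appeal → not calibrate_sensor)) is O(calibrate_sensor → record_appeal), and O(calibrate_sensor) is already established, so O(record_appeal).
So O(record_appeal) holds — record_appeal is obligatory. None of the other listed options is made obligatory by any chain of premises.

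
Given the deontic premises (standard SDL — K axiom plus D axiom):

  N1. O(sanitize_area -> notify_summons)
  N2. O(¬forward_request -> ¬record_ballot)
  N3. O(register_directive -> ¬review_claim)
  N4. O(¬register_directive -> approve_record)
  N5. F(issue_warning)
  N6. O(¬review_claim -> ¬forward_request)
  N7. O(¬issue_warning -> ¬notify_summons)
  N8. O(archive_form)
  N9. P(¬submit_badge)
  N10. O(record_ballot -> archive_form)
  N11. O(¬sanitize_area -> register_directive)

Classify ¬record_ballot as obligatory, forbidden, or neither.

Premise 5 is F(issue_warning), i.e. O(¬issue_warning).
With premise 7, O(¬issue_warning -> ¬notify_summons), the K-axiom yields O(¬notify_summons).
Premise 1, O(sanitize_area -> notify_summons), contraposes to O(¬notify_summons -> ¬sanitize_area); with O(¬notify_summons) we get O(¬sanitize_area).
Premise 11 is O(¬sanitize_area -> register_directive); since O(¬sanitize_area), deontic closure gives O(register_directive).
With premise 3, O(register_directive -> ¬review_claim), the K-axiom yields O(¬review_claim).
From O(¬review_claim) and premise 6, O(¬review_claim -> ¬forward_request), we obtain O(¬forward_request).
Applying K to premise 2 (O(¬forward_request -> ¬record_ballot)) and O(¬forward_request) yields O(¬record_ballot).
Premises 4, 8, 9, 10 do not contribute to this derivation.
Hence ¬record_ballot is obligatory.

Obligatory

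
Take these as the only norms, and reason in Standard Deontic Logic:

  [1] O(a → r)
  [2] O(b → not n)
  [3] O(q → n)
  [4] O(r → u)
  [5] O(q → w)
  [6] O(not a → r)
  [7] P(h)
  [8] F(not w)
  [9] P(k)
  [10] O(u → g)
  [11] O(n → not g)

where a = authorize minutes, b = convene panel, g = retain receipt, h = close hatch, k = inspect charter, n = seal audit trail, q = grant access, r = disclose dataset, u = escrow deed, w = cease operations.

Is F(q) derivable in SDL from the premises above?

Yes

Premises 6 and 1 cover both cases: O(not a → r) and O(a → r). Since not a ∨ a is a tautology, O(r) follows.
From O(r) and premise 4, O(r → u), we obtain O(u).
Applying K to premise 10 (O(u → g)) and O(u) yields O(g).
Premise 11, O(n → not g), contraposes to O(g → not n); with O(g) we get O(not n).
The contrapositive of premise 3 (O(q → n)) is O(not n → not q), and O(not n) is already established, so O(not q).
Premises 2, 5, 7, 8, 9 do not contribute to this derivation.
So O(not q) holds, i.e. F(q). The claim follows.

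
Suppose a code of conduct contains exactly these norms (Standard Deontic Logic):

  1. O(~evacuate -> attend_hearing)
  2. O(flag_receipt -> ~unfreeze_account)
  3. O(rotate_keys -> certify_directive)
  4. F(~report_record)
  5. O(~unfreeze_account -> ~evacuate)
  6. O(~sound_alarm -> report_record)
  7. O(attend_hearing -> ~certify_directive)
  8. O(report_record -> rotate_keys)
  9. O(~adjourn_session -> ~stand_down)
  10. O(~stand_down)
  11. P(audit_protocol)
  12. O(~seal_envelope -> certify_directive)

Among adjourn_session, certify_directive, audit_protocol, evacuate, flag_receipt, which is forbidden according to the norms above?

Premise 4 is F(~report_record), i.e. O(report_record).
With premise 8, O(report_record -> rotate_keys), the K-axiom yields O(rotate_keys).
Premise 3 is O(rotate_keys -> certify_directive); since O(rotate_keys), deontic closure gives O(certify_directive).
Premise 7, O(attend_hearing -> ~certify_directive), contraposes to O(certify_directive -> ~attend_hearing); with O(certify_directive) we get O(~attend_hearing).
Premise 1, O(~evacuate -> attend_hearing), contraposes to O(~attend_hearing -> evacuate); with O(~attend_hearing) we get O(evacuate).
Premise 5 is O(~unfreeze_account -> ~evacuate); contrapositively O(evacuate -> unfreeze_account). Since O(evacuate) holds, K gives O(unfreeze_account).
Premise 2, O(flag_receipt -> ~unfreeze_account), contraposes to O(unfreeze_account -> ~flag_receipt); with O(unfreeze_account) we get O(~flag_receipt).
So O(~flag_receipt) holds, i.e. flag_receipt is forbidden. None of the other listed options is forbidden under the premises.

flag_receipt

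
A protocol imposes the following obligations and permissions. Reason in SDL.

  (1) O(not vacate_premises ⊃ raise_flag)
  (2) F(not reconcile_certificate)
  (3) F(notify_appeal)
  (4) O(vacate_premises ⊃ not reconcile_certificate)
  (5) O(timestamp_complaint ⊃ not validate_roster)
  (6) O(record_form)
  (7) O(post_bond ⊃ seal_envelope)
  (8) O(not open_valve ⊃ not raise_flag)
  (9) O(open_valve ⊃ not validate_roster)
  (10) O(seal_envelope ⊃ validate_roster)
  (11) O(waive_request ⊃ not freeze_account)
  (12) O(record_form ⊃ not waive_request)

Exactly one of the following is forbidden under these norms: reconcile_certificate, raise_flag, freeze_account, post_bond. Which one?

post_bond

Premise 2, F(not reconcile_certificate), is equivalent to O(reconcile_certificate).
Premise 4, O(vacate_premises ⊃ not reconcile_certificate), contraposes to O(reconcile_certificate ⊃ not vacate_premises); with O(reconcile_certificate) we get O(not vacate_premises).
From O(not vacate_premises) and premise 1, O(not vacate_premises ⊃ raise_flag), we obtain O(raise_flag).
The contrapositive of premise 8 (O(not open_valve ⊃ not raise_flag)) is O(raise_flag ⊃ open_valve), and O(raise_flag) is already established, so O(open_valve).
With premise 9, O(open_valve ⊃ not validate_roster), the K-axiom yields O(not validate_roster).
Premise 10, O(seal_envelope ⊃ validate_roster), contraposes to O(not validate_roster ⊃ not seal_envelope); with O(not validate_roster) we get O(not seal_envelope).
Premise 7, O(post_bond ⊃ seal_envelope), contraposes to O(not seal_envelope ⊃ not post_bond); with O(not seal_envelope) we get O(not post_bond).
So O(not post_bond) holds, i.e. post_bond is forbidden. None of the other listed options is forbidden under the premises.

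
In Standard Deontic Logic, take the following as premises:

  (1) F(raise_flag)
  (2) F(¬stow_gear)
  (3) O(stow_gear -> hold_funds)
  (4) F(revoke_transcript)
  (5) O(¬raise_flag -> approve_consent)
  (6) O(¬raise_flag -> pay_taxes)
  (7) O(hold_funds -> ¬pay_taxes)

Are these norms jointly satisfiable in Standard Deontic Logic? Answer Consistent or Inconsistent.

Inconsistent

F(¬stow_gear) at premise 2 means O(stow_gear).
Applying K to premise 3 (O(stow_gear -> hold_funds)) and O(stow_gear) yields O(hold_funds).
Premise 7 is O(hold_funds -> ¬pay_taxes); since O(hold_funds), deontic closure gives O(¬pay_taxes).
Premise 6 is O(¬raise_flag -> pay_taxes); contrapositively O(¬pay_taxes -> raise_flag). Since O(¬pay_taxes) holds, K gives O(raise_flag).
However, F(raise_flag) at premise 1 amounts to O(¬raise_flag).
We now have both O(raise_flag) and O(¬raise_flag) — raise_flag is simultaneously obligatory and forbidden, violating the D-axiom.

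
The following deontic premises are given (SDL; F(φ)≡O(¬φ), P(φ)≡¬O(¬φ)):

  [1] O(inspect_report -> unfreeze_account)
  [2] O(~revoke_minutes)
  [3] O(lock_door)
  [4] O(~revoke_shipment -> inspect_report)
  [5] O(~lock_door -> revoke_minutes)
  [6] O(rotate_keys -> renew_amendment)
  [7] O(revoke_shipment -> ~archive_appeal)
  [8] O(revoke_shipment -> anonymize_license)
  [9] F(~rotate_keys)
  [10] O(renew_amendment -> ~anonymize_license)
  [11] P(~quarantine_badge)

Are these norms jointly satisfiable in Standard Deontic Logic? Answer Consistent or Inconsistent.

Consistent

Premise 5 is O(~lock_door -> revoke_minutes), but O(~lock_door) is not derivable from the premises, so it does not yield O(revoke_minutes).
So O(revoke_minutes) is not derivable, and the apparent clash with O(~revoke_minutes) does not arise.
A world satisfying every obligation exists (e.g. anonymize_license=false, archive_appeal=false, inspect_report=true, lock_door=true, quarantine_badge=false, renew_amendment=true, revoke_minutes=false, revoke_shipment=false, rotate_keys=true, unfreeze_account=true); no atom is both obligatory and forbidden, so the set is consistent.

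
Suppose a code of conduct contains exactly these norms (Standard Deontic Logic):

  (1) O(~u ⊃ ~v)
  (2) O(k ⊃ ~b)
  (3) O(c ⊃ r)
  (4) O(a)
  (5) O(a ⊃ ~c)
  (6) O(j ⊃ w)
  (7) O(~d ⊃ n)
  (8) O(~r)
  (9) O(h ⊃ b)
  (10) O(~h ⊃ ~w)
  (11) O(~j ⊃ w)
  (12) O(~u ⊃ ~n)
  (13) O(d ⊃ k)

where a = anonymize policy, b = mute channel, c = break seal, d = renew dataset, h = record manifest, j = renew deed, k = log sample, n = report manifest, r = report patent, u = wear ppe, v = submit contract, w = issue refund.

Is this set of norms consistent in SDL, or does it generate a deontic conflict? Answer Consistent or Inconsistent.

Consistent

Premise 3 is O(c ⊃ r), but O(c) is not derivable from the premises, so it does not yield O(r).
So O(r) is not derivable, and the apparent clash with O(~r) does not arise.
A world satisfying every obligation exists (e.g. a=true, b=true, c=false, d=false, h=true, j=false, k=false, n=true, r=false, u=true, v=false, w=true); no atom is both obligatory and forbidden, so the set is consistent.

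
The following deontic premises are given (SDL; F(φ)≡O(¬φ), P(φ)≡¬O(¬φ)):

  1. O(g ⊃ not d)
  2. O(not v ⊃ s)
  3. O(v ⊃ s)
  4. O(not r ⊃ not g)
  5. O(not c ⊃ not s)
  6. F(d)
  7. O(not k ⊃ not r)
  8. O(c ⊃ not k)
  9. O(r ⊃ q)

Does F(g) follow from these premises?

Yes

Premises 2 and 3 cover both cases: O(not v ⊃ s) and O(v ⊃ s). Since not v ∨ v is a tautology, O(s) follows.
The contrapositive of premise 5 (O(not c ⊃ not s)) is O(s ⊃ c), and O(s) is already established, so O(c).
From O(c) and premise 8, O(c ⊃ not k), we obtain O(not k).
Premise 7 is O(not k ⊃ not r); since O(not k), deontic closure gives O(not r).
From O(not r) and premise 4, O(not r ⊃ not g), we obtain O(not g).
Premises 1, 6, 9 do not contribute to this derivation.
So O(not g) holds, i.e. F(g). The claim follows.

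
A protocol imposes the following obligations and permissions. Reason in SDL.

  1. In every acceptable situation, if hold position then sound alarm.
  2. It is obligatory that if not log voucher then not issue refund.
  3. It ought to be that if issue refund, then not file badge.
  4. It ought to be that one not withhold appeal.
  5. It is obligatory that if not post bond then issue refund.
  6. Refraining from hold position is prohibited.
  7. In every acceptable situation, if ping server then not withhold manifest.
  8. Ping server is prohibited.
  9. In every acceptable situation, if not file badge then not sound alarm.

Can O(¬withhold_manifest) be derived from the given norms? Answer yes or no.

Premise 7 is O(ping_server → ¬withhold_manifest), but O(ping_server) is not derivable from the premises, so it does not yield O(¬withhold_manifest).
No other premise forces O(¬withhold_manifest). An ideal world satisfying every premise can still have ¬withhold_manifest false, so O(¬withhold_manifest) is not derivable.

No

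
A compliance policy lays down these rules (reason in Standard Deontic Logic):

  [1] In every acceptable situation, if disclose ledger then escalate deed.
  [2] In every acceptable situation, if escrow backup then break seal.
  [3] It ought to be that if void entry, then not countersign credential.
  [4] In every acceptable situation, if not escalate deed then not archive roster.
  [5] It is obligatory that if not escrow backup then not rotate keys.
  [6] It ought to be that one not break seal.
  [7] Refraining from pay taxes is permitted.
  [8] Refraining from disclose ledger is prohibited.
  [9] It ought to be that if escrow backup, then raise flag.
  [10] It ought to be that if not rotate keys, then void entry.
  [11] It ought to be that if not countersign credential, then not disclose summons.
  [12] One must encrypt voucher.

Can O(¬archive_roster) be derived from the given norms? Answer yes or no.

Premise 4 is O(¬escalate_deed → ¬archive_roster), but O(¬escalate_deed) is not derivable from the premises, so it does not yield O(¬archive_roster).
No other premise forces O(¬archive_roster). An ideal world satisfying every premise can still have ¬archive_roster false, so O(¬archive_roster) is not derivable.

No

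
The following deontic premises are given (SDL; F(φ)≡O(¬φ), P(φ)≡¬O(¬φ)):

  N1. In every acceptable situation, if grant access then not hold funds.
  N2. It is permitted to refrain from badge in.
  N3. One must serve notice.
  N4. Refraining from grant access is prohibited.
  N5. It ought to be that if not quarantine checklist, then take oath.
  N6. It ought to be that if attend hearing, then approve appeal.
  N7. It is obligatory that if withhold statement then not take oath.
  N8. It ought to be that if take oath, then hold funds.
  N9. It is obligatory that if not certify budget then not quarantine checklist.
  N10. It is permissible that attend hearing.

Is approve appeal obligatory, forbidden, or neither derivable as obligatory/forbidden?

Neither

Premise 6 is O(attend_hearing → approve_appeal), but O(attend_hearing) is not derivable from the premises (the permission P(attend_hearing) asserts only ¬O(¬attend_hearing), not O(attend_hearing)), so it does not yield O(approve_appeal).
No premise or chain of K-axiom applications forces O(approve_appeal), and none forces O(¬approve_appeal). So approve_appeal is neither obligatory nor forbidden under these norms.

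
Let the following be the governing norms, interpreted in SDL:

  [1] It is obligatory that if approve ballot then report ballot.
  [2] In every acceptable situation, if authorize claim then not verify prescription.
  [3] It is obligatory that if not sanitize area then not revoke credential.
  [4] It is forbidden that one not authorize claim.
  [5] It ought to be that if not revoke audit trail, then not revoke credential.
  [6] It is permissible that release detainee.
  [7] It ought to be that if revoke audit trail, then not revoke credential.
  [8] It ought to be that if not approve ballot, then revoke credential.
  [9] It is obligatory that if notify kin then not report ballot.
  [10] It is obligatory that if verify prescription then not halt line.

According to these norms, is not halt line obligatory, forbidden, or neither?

Premise 10 is O(verify_prescription → ¬halt_line), but O(verify_prescription) is not derivable from the premises, so it does not yield O(¬halt_line).
No premise or chain of K-axiom applications forces O(¬halt_line), and none forces O(halt_line). So ¬halt_line is neither obligatory nor forbidden under these norms.

Neither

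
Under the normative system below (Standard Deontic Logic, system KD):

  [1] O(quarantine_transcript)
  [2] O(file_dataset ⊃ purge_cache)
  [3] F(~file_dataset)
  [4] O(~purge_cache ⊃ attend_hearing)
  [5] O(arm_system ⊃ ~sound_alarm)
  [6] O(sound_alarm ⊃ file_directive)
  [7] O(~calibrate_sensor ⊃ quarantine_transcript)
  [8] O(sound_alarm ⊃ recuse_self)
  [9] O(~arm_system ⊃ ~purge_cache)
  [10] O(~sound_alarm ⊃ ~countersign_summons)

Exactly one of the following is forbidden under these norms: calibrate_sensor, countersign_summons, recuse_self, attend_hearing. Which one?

Premise 3, F(~file_dataset), is equivalent to O(file_dataset).
Premise 2 is O(file_dataset ⊃ purge_cache); since O(file_dataset), deontic closure gives O(purge_cache).
The contrapositive of premise 9 (O(~arm_system ⊃ ~purge_cache)) is O(purge_cache ⊃ arm_system), and O(purge_cache) is already established, so O(arm_system).
With premise 5, O(arm_system ⊃ ~sound_alarm), the K-axiom yields O(~sound_alarm).
Premise 10 is O(~sound_alarm ⊃ ~countersign_summons); since O(~sound_alarm), deontic closure gives O(~countersign_summons).
So O(~countersign_summons) holds, i.e. countersign_summons is forbidden. None of the other listed options is forbidden under the premises.

countersign_summons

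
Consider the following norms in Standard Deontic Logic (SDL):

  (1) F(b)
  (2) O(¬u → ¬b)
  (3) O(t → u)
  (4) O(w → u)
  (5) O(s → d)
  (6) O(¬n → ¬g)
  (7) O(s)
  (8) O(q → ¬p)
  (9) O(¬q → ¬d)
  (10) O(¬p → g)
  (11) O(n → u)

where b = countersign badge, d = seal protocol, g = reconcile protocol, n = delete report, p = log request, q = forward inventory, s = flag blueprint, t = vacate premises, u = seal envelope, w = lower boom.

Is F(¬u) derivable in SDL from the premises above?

Premise 7 states O(s) outright.
Premise 5 is O(s → d); since O(s), deontic closure gives O(d).
Premise 9, O(¬q → ¬d), contraposes to O(d → q); with O(d) we get O(q).
From O(q) and premise 8, O(q → ¬p), we obtain O(¬p).
Applying K to premise 10 (O(¬p → g)) and O(¬p) yields O(g).
Premise 6, O(¬n → ¬g), contraposes to O(g → n); with O(g) we get O(n).
With premise 11, O(n → u), the K-axiom yields O(u).
Premises 1, 2, 3, 4 do not contribute to this derivation.
So O(u) holds, i.e. F(¬u). The claim follows.

Yes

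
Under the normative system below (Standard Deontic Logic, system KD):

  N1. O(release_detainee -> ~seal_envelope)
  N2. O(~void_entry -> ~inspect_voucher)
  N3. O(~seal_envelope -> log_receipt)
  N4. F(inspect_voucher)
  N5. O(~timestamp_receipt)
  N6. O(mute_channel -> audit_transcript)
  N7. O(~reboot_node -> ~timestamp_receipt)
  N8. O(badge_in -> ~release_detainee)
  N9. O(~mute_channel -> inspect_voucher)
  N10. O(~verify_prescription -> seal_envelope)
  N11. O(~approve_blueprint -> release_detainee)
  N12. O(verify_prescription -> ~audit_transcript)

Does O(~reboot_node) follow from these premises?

No

Premise 7 is O(~reboot_node -> ~timestamp_receipt); even if O(~timestamp_receipt) held, inferring O(~reboot_node) would be affirming the consequent — invalid.
No other premise forces O(~reboot_node). An ideal world satisfying every premise can still have ~reboot_node false, so O(~reboot_node) is not derivable.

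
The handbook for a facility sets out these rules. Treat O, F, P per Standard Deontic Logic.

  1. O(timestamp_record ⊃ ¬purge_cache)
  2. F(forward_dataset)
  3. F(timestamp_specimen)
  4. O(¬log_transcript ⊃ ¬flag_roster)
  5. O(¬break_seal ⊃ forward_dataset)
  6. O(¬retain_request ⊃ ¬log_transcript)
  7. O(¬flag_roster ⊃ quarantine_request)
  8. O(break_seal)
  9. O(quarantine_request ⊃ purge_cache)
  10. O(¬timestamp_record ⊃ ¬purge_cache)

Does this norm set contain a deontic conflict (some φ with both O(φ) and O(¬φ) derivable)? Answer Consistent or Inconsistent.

Premise 5 is O(¬break_seal ⊃ forward_dataset), but O(¬break_seal) is not derivable from the premises, so it does not yield O(forward_dataset).
So O(forward_dataset) is not derivable, and the apparent clash with O(¬forward_dataset) does not arise.
A world satisfying every obligation exists (e.g. break_seal=true, flag_roster=true, forward_dataset=false, log_transcript=true, purge_cache=false, quarantine_request=false, retain_request=true, timestamp_record=false, timestamp_specimen=false); no atom is both obligatory and forbidden, so the set is consistent.

Consistent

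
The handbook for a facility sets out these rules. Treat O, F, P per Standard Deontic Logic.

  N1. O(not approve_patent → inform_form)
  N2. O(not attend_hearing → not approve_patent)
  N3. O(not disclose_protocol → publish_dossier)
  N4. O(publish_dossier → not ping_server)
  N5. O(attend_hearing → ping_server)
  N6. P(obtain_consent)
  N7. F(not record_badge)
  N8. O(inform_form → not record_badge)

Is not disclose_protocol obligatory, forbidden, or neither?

Premise 7 is F(not record_badge), i.e. O(record_badge).
Premise 8 is O(inform_form → not record_badge); contrapositively O(record_badge → not inform_form). Since O(record_badge) holds, K gives O(not inform_form).
Premise 1 is O(not approve_patent → inform_form); contrapositively O(not inform_form → approve_patent). Since O(not inform_form) holds, K gives O(approve_patent).
Premise 2, O(not attend_hearing → not approve_patent), contraposes to O(approve_patent → attend_hearing); with O(approve_patent) we get O(attend_hearing).
From O(attend_hearing) and premise 5, O(attend_hearing → ping_server), we obtain O(ping_server).
The contrapositive of premise 4 (O(publish_dossier → not ping_server)) is O(ping_server → not publish_dossier), and O(ping_server) is already established, so O(not publish_dossier).
Premise 3, O(not disclose_protocol → publish_dossier), contraposes to O(not publish_dossier → disclose_protocol); with O(not publish_dossier) we get O(disclose_protocol).
Premise 6 does not contribute to this derivation.
Thus O(disclose_protocol), which is F(not disclose_protocol): not disclose_protocol is forbidden.

Forbidden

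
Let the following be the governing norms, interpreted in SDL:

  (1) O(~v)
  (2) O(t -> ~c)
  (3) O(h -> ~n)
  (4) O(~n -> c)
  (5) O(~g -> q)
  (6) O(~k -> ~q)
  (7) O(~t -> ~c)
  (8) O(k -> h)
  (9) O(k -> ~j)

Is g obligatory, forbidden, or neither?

Obligatory

Premises 7 and 2 cover both cases: O(~t -> ~c) and O(t -> ~c). Since ~t ∨ t is a tautology, O(~c) follows.
Premise 4 is O(~n -> c); contrapositively O(~c -> n). Since O(~c) holds, K gives O(n).
Premise 3 is O(h -> ~n); contrapositively O(n -> ~h). Since O(n) holds, K gives O(~h).
The contrapositive of premise 8 (O(k -> h)) is O(~h -> ~k), and O(~h) is already established, so O(~k).
Applying K to premise 6 (O(~k -> ~q)) and O(~k) yields O(~q).
Premise 5, O(~g -> q), contraposes to O(~q -> g); with O(~q) we get O(g).
Premises 1, 9 do not contribute to this derivation.
Hence g is obligatory.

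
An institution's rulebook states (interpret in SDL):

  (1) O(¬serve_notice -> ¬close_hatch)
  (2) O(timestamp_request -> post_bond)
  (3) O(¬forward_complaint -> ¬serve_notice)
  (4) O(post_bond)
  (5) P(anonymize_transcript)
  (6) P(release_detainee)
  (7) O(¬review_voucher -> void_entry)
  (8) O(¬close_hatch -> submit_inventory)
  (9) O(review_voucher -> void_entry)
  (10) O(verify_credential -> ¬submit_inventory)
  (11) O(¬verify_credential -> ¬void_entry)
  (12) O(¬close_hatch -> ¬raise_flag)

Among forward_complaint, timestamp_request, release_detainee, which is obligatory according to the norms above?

forward_complaint

Premises 7 and 9 are O(¬review_voucher -> void_entry) and O(review_voucher -> void_entry); every ideal world satisfies ¬review_voucher or review_voucher, so in either case void_entry holds — hence O(void_entry).
Premise 11 is O(¬verify_credential -> ¬void_entry); contrapositively O(void_entry -> verify_credential). Since O(void_entry) holds, K gives O(verify_credential).
From O(verify_credential) and premise 10, O(verify_credential -> ¬submit_inventory), we obtain O(¬submit_inventory).
Premise 8, O(¬close_hatch -> submit_inventory), contraposes to O(¬submit_inventory -> close_hatch); with O(¬submit_inventory) we get O(close_hatch).
Premise 1 is O(¬serve_notice -> ¬close_hatch); contrapositively O(close_hatch -> serve_notice). Since O(close_hatch) holds, K gives O(serve_notice).
Premise 3 is O(¬forward_complaint -> ¬serve_notice); contrapositively O(serve_notice -> forward_complaint). Since O(serve_notice) holds, K gives O(forward_complaint).
So O(forward_complaint) holds — forward_complaint is obligatory. None of the other listed options is made obligatory by any chain of premises.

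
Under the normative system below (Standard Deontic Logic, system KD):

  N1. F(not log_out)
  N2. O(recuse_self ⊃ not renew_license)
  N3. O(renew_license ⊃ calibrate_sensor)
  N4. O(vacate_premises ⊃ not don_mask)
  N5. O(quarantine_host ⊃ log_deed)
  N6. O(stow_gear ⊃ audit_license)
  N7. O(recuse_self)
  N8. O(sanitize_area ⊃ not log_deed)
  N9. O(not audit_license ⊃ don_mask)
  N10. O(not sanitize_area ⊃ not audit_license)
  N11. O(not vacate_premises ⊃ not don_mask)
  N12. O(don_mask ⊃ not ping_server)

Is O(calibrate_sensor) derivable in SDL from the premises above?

No

Premise 3 is O(renew_license ⊃ calibrate_sensor), but O(renew_license) is not derivable from the premises, so it does not yield O(calibrate_sensor).
No other premise forces O(calibrate_sensor). An ideal world satisfying every premise can still have calibrate_sensor false, so O(calibrate_sensor) is not derivable.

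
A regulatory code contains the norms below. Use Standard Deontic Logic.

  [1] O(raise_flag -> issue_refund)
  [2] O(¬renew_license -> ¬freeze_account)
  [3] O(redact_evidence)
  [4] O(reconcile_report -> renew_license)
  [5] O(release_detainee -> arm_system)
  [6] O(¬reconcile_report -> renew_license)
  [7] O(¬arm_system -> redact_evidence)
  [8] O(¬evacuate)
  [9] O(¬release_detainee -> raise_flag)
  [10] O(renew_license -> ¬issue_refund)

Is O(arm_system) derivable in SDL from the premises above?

Yes

Premises 4 and 6 are O(reconcile_report -> renew_license) and O(¬reconcile_report -> renew_license); every ideal world satisfies reconcile_report or ¬reconcile_report, so in either case renew_license holds — hence O(renew_license).
From O(renew_license) and premise 10, O(renew_license -> ¬issue_refund), we obtain O(¬issue_refund).
Premise 1 is O(raise_flag -> issue_refund); contrapositively O(¬issue_refund -> ¬raise_flag). Since O(¬issue_refund) holds, K gives O(¬raise_flag).
Premise 9 is O(¬release_detainee -> raise_flag); contrapositively O(¬raise_flag -> release_detainee). Since O(¬raise_flag) holds, K gives O(release_detainee).
With premise 5, O(release_detainee -> arm_system), the K-axiom yields O(arm_system).
Premises 2, 3, 7, 8 do not contribute to this derivation.
So O(arm_system) follows.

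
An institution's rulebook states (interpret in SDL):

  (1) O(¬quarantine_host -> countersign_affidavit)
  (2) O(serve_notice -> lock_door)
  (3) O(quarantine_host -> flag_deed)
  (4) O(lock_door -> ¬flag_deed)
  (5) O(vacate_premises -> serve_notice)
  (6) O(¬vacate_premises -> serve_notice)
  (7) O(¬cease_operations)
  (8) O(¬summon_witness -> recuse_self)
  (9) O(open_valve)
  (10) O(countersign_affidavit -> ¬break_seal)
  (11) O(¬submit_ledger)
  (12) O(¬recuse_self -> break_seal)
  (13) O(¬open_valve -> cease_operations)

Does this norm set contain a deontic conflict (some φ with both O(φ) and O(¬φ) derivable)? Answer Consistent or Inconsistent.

Premise 13 is O(¬open_valve -> cease_operations), but O(¬open_valve) is not derivable from the premises, so it does not yield O(cease_operations).
So O(cease_operations) is not derivable, and the apparent clash with O(¬cease_operations) does not arise.
A world satisfying every obligation exists (e.g. break_seal=false, cease_operations=false, countersign_affidavit=true, flag_deed=false, lock_door=true, open_valve=true, quarantine_host=false, recuse_self=true, serve_notice=true, submit_ledger=false, summon_witness=false, vacate_premises=false); no atom is both obligatory and forbidden, so the set is consistent.

Consistent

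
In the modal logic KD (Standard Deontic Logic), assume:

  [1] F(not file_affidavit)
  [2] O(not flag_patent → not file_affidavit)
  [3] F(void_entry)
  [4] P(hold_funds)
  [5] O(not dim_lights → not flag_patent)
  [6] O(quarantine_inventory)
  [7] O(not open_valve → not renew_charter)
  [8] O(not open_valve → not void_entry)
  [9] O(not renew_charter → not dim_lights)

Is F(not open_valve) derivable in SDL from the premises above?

Yes

F(not file_affidavit) at premise 1 means O(file_affidavit).
Premise 2, O(not flag_patent → not file_affidavit), contraposes to O(file_affidavit → flag_patent); with O(file_affidavit) we get O(flag_patent).
The contrapositive of premise 5 (O(not dim_lights → not flag_patent)) is O(flag_patent → dim_lights), and O(flag_patent) is already established, so O(dim_lights).
Premise 9, O(not renew_charter → not dim_lights), contraposes to O(dim_lights → renew_charter); with O(dim_lights) we get O(renew_charter).
The contrapositive of premise 7 (O(not open_valve → not renew_charter)) is O(renew_charter → open_valve), and O(renew_charter) is already established, so O(open_valve).
Premises 3, 4, 6, 8 do not contribute to this derivation.
So O(open_valve) holds, i.e. F(not open_valve). The claim follows.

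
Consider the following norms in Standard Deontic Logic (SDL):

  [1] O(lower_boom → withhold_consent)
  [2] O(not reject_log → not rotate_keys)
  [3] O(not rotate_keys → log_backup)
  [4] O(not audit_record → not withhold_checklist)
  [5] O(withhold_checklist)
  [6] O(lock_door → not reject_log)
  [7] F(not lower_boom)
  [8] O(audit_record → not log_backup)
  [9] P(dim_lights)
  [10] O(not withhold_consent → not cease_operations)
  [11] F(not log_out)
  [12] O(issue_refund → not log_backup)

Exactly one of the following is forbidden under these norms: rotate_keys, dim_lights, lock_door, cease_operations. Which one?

From premise 5 we have O(withhold_checklist).
Premise 4, O(not audit_record → not withhold_checklist), contraposes to O(withhold_checklist → audit_record); with O(withhold_checklist) we get O(audit_record).
With premise 8, O(audit_record → not log_backup), the K-axiom yields O(not log_backup).
Premise 3 is O(not rotate_keys → log_backup); contrapositively O(not log_backup → rotate_keys). Since O(not log_backup) holds, K gives O(rotate_keys).
The contrapositive of premise 2 (O(not reject_log → not rotate_keys)) is O(rotate_keys → reject_log), and O(rotate_keys) is already established, so O(reject_log).
The contrapositive of premise 6 (O(lock_door → not reject_log)) is O(reject_log → not lock_door), and O(reject_log) is already established, so O(not lock_door).
So O(not lock_door) holds, i.e. lock_door is forbidden. None of the other listed options is forbidden under the premises.

lock_door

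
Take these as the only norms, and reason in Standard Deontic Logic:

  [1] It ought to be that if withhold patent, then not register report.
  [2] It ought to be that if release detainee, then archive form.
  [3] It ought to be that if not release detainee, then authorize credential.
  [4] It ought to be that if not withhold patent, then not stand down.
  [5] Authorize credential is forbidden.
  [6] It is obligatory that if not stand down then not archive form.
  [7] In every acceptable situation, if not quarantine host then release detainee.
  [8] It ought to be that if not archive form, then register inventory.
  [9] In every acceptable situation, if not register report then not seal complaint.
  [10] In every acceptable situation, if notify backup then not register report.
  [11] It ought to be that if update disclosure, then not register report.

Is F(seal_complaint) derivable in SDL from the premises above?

Yes

F(authorize_credential) at premise 5 means O(¬authorize_credential).
Premise 3 is O(¬release_detainee → authorize_credential); contrapositively O(¬authorize_credential → release_detainee). Since O(¬authorize_credential) holds, K gives O(release_detainee).
Applying K to premise 2 (O(release_detainee → archive_form)) and O(release_detainee) yields O(archive_form).
Premise 6 is O(¬stand_down → ¬archive_form); contrapositively O(archive_form → stand_down). Since O(archive_form) holds, K gives O(stand_down).
The contrapositive of premise 4 (O(¬withhold_patent → ¬stand_down)) is O(stand_down → withhold_patent), and O(stand_down) is already established, so O(withhold_patent).
With premise 1, O(withhold_patent → ¬register_report), the K-axiom yields O(¬register_report).
Applying K to premise 9 (O(¬register_report → ¬seal_complaint)) and O(¬register_report) yields O(¬seal_complaint).
Premises 7, 8, 10, 11 do not contribute to this derivation.
So O(¬seal_complaint) holds, i.e. F(seal_complaint). The claim follows.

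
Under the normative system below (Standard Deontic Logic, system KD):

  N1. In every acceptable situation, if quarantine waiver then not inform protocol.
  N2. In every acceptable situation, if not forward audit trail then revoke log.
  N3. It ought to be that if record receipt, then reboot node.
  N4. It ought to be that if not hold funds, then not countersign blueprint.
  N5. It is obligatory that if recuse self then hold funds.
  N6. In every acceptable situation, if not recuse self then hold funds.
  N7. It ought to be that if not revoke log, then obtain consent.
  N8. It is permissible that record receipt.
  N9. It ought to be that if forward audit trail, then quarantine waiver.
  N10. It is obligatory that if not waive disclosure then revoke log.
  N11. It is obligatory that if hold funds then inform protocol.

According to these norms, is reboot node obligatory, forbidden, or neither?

Neither

Premise 3 is O(record_receipt → reboot_node), but O(record_receipt) is not derivable from the premises (the permission P(record_receipt) asserts only ¬O(¬record_receipt), not O(record_receipt)), so it does not yield O(reboot_node).
No premise or chain of K-axiom applications forces O(reboot_node), and none forces O(¬reboot_node). So reboot_node is neither obligatory nor forbidden under these norms.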